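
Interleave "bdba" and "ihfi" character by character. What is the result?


Interleaving "bdba" and "ihfi":
  Position 0: 'b' from first, 'i' from second => "bi"
  Position 1: 'd' from first, 'h' from second => "dh"
  Position 2: 'b' from first, 'f' from second => "bf"
  Position 3: 'a' from first, 'i' from second => "ai"
Result: bidhbfai

bidhbfai


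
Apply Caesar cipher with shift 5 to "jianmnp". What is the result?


Caesar cipher: shift "jianmnp" by 5
  'j' (pos 9) + 5 = pos 14 = 'o'
  'i' (pos 8) + 5 = pos 13 = 'n'
  'a' (pos 0) + 5 = pos 5 = 'f'
  'n' (pos 13) + 5 = pos 18 = 's'
  'm' (pos 12) + 5 = pos 17 = 'r'
  'n' (pos 13) + 5 = pos 18 = 's'
  'p' (pos 15) + 5 = pos 20 = 'u'
Result: onfsrsu

onfsrsu


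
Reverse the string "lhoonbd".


Input: lhoonbd
Reading characters right to left:
  Position 6: 'd'
  Position 5: 'b'
  Position 4: 'n'
  Position 3: 'o'
  Position 2: 'o'
  Position 1: 'h'
  Position 0: 'l'
Reversed: dbnoohl

dbnoohl


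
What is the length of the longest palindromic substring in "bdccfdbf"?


Input: "bdccfdbf"
Checking substrings for palindromes:
  [2:4] "cc" (len 2) => palindrome
Longest palindromic substring: "cc" with length 2

2


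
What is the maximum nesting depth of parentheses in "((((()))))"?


Input: "((((()))))"
Tracking depth:
  Position 0 '(': depth becomes 1
  Position 1 '(': depth becomes 2
  Position 2 '(': depth becomes 3
  Position 3 '(': depth becomes 4
  Position 4 '(': depth becomes 5
  Position 5 ')': depth becomes 4
  Position 6 ')': depth becomes 3
  Position 7 ')': depth becomes 2
  Position 8 ')': depth becomes 1
  Position 9 ')': depth becomes 0
Maximum depth reached: 5

5


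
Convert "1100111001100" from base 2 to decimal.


Input: "1100111001100" in base 2
Positional expansion:
  Digit '1' (value 1) x 2^12 = 4096
  Digit '1' (value 1) x 2^11 = 2048
  Digit '0' (value 0) x 2^10 = 0
  Digit '0' (value 0) x 2^9 = 0
  Digit '1' (value 1) x 2^8 = 256
  Digit '1' (value 1) x 2^7 = 128
  Digit '1' (value 1) x 2^6 = 64
  Digit '0' (value 0) x 2^5 = 0
  Digit '0' (value 0) x 2^4 = 0
  Digit '1' (value 1) x 2^3 = 8
  Digit '1' (value 1) x 2^2 = 4
  Digit '0' (value 0) x 2^1 = 0
  Digit '0' (value 0) x 2^0 = 0
Sum = 6604

6604


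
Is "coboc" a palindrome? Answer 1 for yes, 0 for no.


Input: coboc
Reversed: coboc
  Compare pos 0 ('c') with pos 4 ('c'): match
  Compare pos 1 ('o') with pos 3 ('o'): match
Result: palindrome

1


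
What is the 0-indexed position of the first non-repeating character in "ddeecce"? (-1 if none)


Input: ddeecce
Character frequencies:
  'c': 2
  'd': 2
  'e': 3
Scanning left to right for freq == 1:
  Position 0 ('d'): freq=2, skip
  Position 1 ('d'): freq=2, skip
  Position 2 ('e'): freq=3, skip
  Position 3 ('e'): freq=3, skip
  Position 4 ('c'): freq=2, skip
  Position 5 ('c'): freq=2, skip
  Position 6 ('e'): freq=3, skip
  No unique character found => answer = -1

-1


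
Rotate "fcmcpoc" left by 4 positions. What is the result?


Input: "fcmcpoc", rotate left by 4
First 4 characters: "fcmc"
Remaining characters: "poc"
Concatenate remaining + first: "poc" + "fcmc" = "pocfcmc"

pocfcmc


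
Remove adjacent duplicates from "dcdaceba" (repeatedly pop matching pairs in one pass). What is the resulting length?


Input: dcdaceba
Stack-based adjacent duplicate removal:
  Read 'd': push. Stack: d
  Read 'c': push. Stack: dc
  Read 'd': push. Stack: dcd
  Read 'a': push. Stack: dcda
  Read 'c': push. Stack: dcdac
  Read 'e': push. Stack: dcdace
  Read 'b': push. Stack: dcdaceb
  Read 'a': push. Stack: dcdaceba
Final stack: "dcdaceba" (length 8)

8


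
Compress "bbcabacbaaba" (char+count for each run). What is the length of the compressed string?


Input: bbcabacbaaba
Runs:
  'b' x 2 => "b2"
  'c' x 1 => "c1"
  'a' x 1 => "a1"
  'b' x 1 => "b1"
  'a' x 1 => "a1"
  'c' x 1 => "c1"
  'b' x 1 => "b1"
  'a' x 2 => "a2"
  'b' x 1 => "b1"
  'a' x 1 => "a1"
Compressed: "b2c1a1b1a1c1b1a2b1a1"
Compressed length: 20

20


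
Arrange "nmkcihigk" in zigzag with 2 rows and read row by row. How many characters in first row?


Zigzag "nmkcihigk" into 2 rows:
Placing characters:
  'n' => row 0
  'm' => row 1
  'k' => row 0
  'c' => row 1
  'i' => row 0
  'h' => row 1
  'i' => row 0
  'g' => row 1
  'k' => row 0
Rows:
  Row 0: "nkiik"
  Row 1: "mchg"
First row length: 5

5


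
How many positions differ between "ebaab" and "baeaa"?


Comparing "ebaab" and "baeaa" position by position:
  Position 0: 'e' vs 'b' => DIFFER
  Position 1: 'b' vs 'a' => DIFFER
  Position 2: 'a' vs 'e' => DIFFER
  Position 3: 'a' vs 'a' => same
  Position 4: 'b' vs 'a' => DIFFER
Positions that differ: 4

4


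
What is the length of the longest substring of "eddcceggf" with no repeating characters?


Input: "eddcceggf"
Sliding window (track last position of each char):
  Position 0 ('e'): window [0,0] length 1 -- new best
  Position 1 ('d'): window [0,1] length 2 -- new best
  Position 2 ('d'): repeat (last at 1), move window start to 2
  Position 2 ('d'): window [2,2] length 1
  Position 3 ('c'): window [2,3] length 2
  Position 4 ('c'): repeat (last at 3), move window start to 4
  Position 4 ('c'): window [4,4] length 1
  Position 5 ('e'): window [4,5] length 2
  Position 6 ('g'): window [4,6] length 3 -- new best
  Position 7 ('g'): repeat (last at 6), move window start to 7
  Position 7 ('g'): window [7,7] length 1
  Position 8 ('f'): window [7,8] length 2
Longest substring with no repeats: "ceg" with length 3

3


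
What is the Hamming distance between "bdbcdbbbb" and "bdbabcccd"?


Comparing "bdbcdbbbb" and "bdbabcccd" position by position:
  Position 0: 'b' vs 'b' => same
  Position 1: 'd' vs 'd' => same
  Position 2: 'b' vs 'b' => same
  Position 3: 'c' vs 'a' => differ
  Position 4: 'd' vs 'b' => differ
  Position 5: 'b' vs 'c' => differ
  Position 6: 'b' vs 'c' => differ
  Position 7: 'b' vs 'c' => differ
  Position 8: 'b' vs 'd' => differ
Total differences (Hamming distance): 6

6


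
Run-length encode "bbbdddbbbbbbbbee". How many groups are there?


Input: bbbdddbbbbbbbbee
Scanning for consecutive runs:
  Group 1: 'b' x 3 (positions 0-2)
  Group 2: 'd' x 3 (positions 3-5)
  Group 3: 'b' x 8 (positions 6-13)
  Group 4: 'e' x 2 (positions 14-15)
Total groups: 4

4


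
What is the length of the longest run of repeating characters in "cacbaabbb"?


Input: "cacbaabbb"
Scanning for longest run:
  Position 1 ('a'): new char, reset run to 1
  Position 2 ('c'): new char, reset run to 1
  Position 3 ('b'): new char, reset run to 1
  Position 4 ('a'): new char, reset run to 1
  Position 5 ('a'): continues run of 'a', length=2
  Position 6 ('b'): new char, reset run to 1
  Position 7 ('b'): continues run of 'b', length=2
  Position 8 ('b'): continues run of 'b', length=3
Longest run: 'b' with length 3

3


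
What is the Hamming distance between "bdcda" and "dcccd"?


Comparing "bdcda" and "dcccd" position by position:
  Position 0: 'b' vs 'd' => differ
  Position 1: 'd' vs 'c' => differ
  Position 2: 'c' vs 'c' => same
  Position 3: 'd' vs 'c' => differ
  Position 4: 'a' vs 'd' => differ
Total differences (Hamming distance): 4

4


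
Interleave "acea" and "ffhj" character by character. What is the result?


Interleaving "acea" and "ffhj":
  Position 0: 'a' from first, 'f' from second => "af"
  Position 1: 'c' from first, 'f' from second => "cf"
  Position 2: 'e' from first, 'h' from second => "eh"
  Position 3: 'a' from first, 'j' from second => "aj"
Result: afcfehaj

afcfehaj


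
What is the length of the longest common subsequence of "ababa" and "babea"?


LCS of "ababa" and "babea"
DP table:
           b    a    b    e    a
      0    0    0    0    0    0
  a   0    0    1    1    1    1
  b   0    1    1    2    2    2
  a   0    1    2    2    2    3
  b   0    1    2    3    3    3
  a   0    1    2    3    3    4
LCS length = dp[5][5] = 4

4


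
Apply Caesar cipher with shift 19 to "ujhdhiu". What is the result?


Caesar cipher: shift "ujhdhiu" by 19
  'u' (pos 20) + 19 = pos 13 = 'n'
  'j' (pos 9) + 19 = pos 2 = 'c'
  'h' (pos 7) + 19 = pos 0 = 'a'
  'd' (pos 3) + 19 = pos 22 = 'w'
  'h' (pos 7) + 19 = pos 0 = 'a'
  'i' (pos 8) + 19 = pos 1 = 'b'
  'u' (pos 20) + 19 = pos 13 = 'n'
Result: ncawabn

ncawabn


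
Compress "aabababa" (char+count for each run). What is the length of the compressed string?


Input: aabababa
Runs:
  'a' x 2 => "a2"
  'b' x 1 => "b1"
  'a' x 1 => "a1"
  'b' x 1 => "b1"
  'a' x 1 => "a1"
  'b' x 1 => "b1"
  'a' x 1 => "a1"
Compressed: "a2b1a1b1a1b1a1"
Compressed length: 14

14


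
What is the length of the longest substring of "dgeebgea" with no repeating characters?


Input: "dgeebgea"
Sliding window (track last position of each char):
  Position 0 ('d'): window [0,0] length 1 -- new best
  Position 1 ('g'): window [0,1] length 2 -- new best
  Position 2 ('e'): window [0,2] length 3 -- new best
  Position 3 ('e'): repeat (last at 2), move window start to 3
  Position 3 ('e'): window [3,3] length 1
  Position 4 ('b'): window [3,4] length 2
  Position 5 ('g'): window [3,5] length 3
  Position 6 ('e'): repeat (last at 3), move window start to 4
  Position 6 ('e'): window [4,6] length 3
  Position 7 ('a'): window [4,7] length 4 -- new best
Longest substring with no repeats: "bgea" with length 4

4


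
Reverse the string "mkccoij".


Input: mkccoij
Reading characters right to left:
  Position 6: 'j'
  Position 5: 'i'
  Position 4: 'o'
  Position 3: 'c'
  Position 2: 'c'
  Position 1: 'k'
  Position 0: 'm'
Reversed: jiocckm

jiocckm


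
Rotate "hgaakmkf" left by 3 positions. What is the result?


Input: "hgaakmkf", rotate left by 3
First 3 characters: "hga"
Remaining characters: "akmkf"
Concatenate remaining + first: "akmkf" + "hga" = "akmkfhga"

akmkfhga


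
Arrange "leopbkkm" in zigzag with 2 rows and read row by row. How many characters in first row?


Zigzag "leopbkkm" into 2 rows:
Placing characters:
  'l' => row 0
  'e' => row 1
  'o' => row 0
  'p' => row 1
  'b' => row 0
  'k' => row 1
  'k' => row 0
  'm' => row 1
Rows:
  Row 0: "lobk"
  Row 1: "epkm"
First row length: 4

4


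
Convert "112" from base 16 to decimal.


Input: "112" in base 16
Positional expansion:
  Digit '1' (value 1) x 16^2 = 256
  Digit '1' (value 1) x 16^1 = 16
  Digit '2' (value 2) x 16^0 = 2
Sum = 274

274


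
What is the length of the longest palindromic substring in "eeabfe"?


Input: "eeabfe"
Checking substrings for palindromes:
  [0:2] "ee" (len 2) => palindrome
Longest palindromic substring: "ee" with length 2

2


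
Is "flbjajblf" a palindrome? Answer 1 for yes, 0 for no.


Input: flbjajblf
Reversed: flbjajblf
  Compare pos 0 ('f') with pos 8 ('f'): match
  Compare pos 1 ('l') with pos 7 ('l'): match
  Compare pos 2 ('b') with pos 6 ('b'): match
  Compare pos 3 ('j') with pos 5 ('j'): match
Result: palindrome

1


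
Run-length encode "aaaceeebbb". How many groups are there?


Input: aaaceeebbb
Scanning for consecutive runs:
  Group 1: 'a' x 3 (positions 0-2)
  Group 2: 'c' x 1 (positions 3-3)
  Group 3: 'e' x 3 (positions 4-6)
  Group 4: 'b' x 3 (positions 7-9)
Total groups: 4

4


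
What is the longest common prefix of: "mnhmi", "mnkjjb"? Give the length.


Words: mnhmi, mnkjjb
  Position 0: all 'm' => match
  Position 1: all 'n' => match
  Position 2: ('h', 'k') => mismatch, stop
LCP = "mn" (length 2)

2


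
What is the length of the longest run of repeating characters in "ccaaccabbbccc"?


Input: "ccaaccabbbccc"
Scanning for longest run:
  Position 1 ('c'): continues run of 'c', length=2
  Position 2 ('a'): new char, reset run to 1
  Position 3 ('a'): continues run of 'a', length=2
  Position 4 ('c'): new char, reset run to 1
  Position 5 ('c'): continues run of 'c', length=2
  Position 6 ('a'): new char, reset run to 1
  Position 7 ('b'): new char, reset run to 1
  Position 8 ('b'): continues run of 'b', length=2
  Position 9 ('b'): continues run of 'b', length=3
  Position 10 ('c'): new char, reset run to 1
  Position 11 ('c'): continues run of 'c', length=2
  Position 12 ('c'): continues run of 'c', length=3
Longest run: 'b' with length 3

3


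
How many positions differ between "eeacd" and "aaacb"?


Comparing "eeacd" and "aaacb" position by position:
  Position 0: 'e' vs 'a' => DIFFER
  Position 1: 'e' vs 'a' => DIFFER
  Position 2: 'a' vs 'a' => same
  Position 3: 'c' vs 'c' => same
  Position 4: 'd' vs 'b' => DIFFER
Positions that differ: 3

3


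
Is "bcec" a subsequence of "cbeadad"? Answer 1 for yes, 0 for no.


Check if "bcec" is a subsequence of "cbeadad"
Greedy scan:
  Position 0 ('c'): no match needed
  Position 1 ('b'): matches sub[0] = 'b'
  Position 2 ('e'): no match needed
  Position 3 ('a'): no match needed
  Position 4 ('d'): no match needed
  Position 5 ('a'): no match needed
  Position 6 ('d'): no match needed
Only matched 1/4 characters => not a subsequence

0


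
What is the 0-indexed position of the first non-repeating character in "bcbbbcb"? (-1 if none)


Input: bcbbbcb
Character frequencies:
  'b': 5
  'c': 2
Scanning left to right for freq == 1:
  Position 0 ('b'): freq=5, skip
  Position 1 ('c'): freq=2, skip
  Position 2 ('b'): freq=5, skip
  Position 3 ('b'): freq=5, skip
  Position 4 ('b'): freq=5, skip
  Position 5 ('c'): freq=2, skip
  Position 6 ('b'): freq=5, skip
  No unique character found => answer = -1

-1


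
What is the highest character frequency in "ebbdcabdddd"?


Input: ebbdcabdddd
Character counts:
  'a': 1
  'b': 3
  'c': 1
  'd': 5
  'e': 1
Maximum frequency: 5

5


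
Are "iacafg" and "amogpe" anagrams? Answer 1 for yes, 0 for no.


Strings: "iacafg", "amogpe"
Sorted first:  aacfgi
Sorted second: aegmop
Differ at position 1: 'a' vs 'e' => not anagrams

0


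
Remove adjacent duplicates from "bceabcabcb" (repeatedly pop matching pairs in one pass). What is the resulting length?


Input: bceabcabcb
Stack-based adjacent duplicate removal:
  Read 'b': push. Stack: b
  Read 'c': push. Stack: bc
  Read 'e': push. Stack: bce
  Read 'a': push. Stack: bcea
  Read 'b': push. Stack: bceab
  Read 'c': push. Stack: bceabc
  Read 'a': push. Stack: bceabca
  Read 'b': push. Stack: bceabcab
  Read 'c': push. Stack: bceabcabc
  Read 'b': push. Stack: bceabcabcb
Final stack: "bceabcabcb" (length 10)

10


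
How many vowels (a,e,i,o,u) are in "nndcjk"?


Input: nndcjk
Checking each character:
  'n' at position 0: consonant
  'n' at position 1: consonant
  'd' at position 2: consonant
  'c' at position 3: consonant
  'j' at position 4: consonant
  'k' at position 5: consonant
Total vowels: 0

0


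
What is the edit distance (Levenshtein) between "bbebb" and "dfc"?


Computing edit distance: "bbebb" -> "dfc"
DP table:
           d    f    c
      0    1    2    3
  b   1    1    2    3
  b   2    2    2    3
  e   3    3    3    3
  b   4    4    4    4
  b   5    5    5    5
Edit distance = dp[5][3] = 5

5


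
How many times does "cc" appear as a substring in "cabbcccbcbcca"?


Searching for "cc" in "cabbcccbcbcca"
Scanning each position:
  Position 0: "ca" => no
  Position 1: "ab" => no
  Position 2: "bb" => no
  Position 3: "bc" => no
  Position 4: "cc" => MATCH
  Position 5: "cc" => MATCH
  Position 6: "cb" => no
  Position 7: "bc" => no
  Position 8: "cb" => no
  Position 9: "bc" => no
  Position 10: "cc" => MATCH
  Position 11: "ca" => no
Total occurrences: 3

3


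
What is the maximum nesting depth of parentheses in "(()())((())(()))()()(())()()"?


Input: "(()())((())(()))()()(())()()"
Tracking depth:
  Position 0 '(': depth becomes 1
  Position 1 '(': depth becomes 2
  Position 2 ')': depth becomes 1
  Position 3 '(': depth becomes 2
  Position 4 ')': depth becomes 1
  Position 5 ')': depth becomes 0
  Position 6 '(': depth becomes 1
  Position 7 '(': depth becomes 2
  Position 8 '(': depth becomes 3
  Position 9 ')': depth becomes 2
  Position 10 ')': depth becomes 1
  Position 11 '(': depth becomes 2
  Position 12 '(': depth becomes 3
  Position 13 ')': depth becomes 2
  Position 14 ')': depth becomes 1
  Position 15 ')': depth becomes 0
  Position 16 '(': depth becomes 1
  Position 17 ')': depth becomes 0
  Position 18 '(': depth becomes 1
  Position 19 ')': depth becomes 0
  Position 20 '(': depth becomes 1
  Position 21 '(': depth becomes 2
  Position 22 ')': depth becomes 1
  Position 23 ')': depth becomes 0
  Position 24 '(': depth becomes 1
  Position 25 ')': depth becomes 0
  Position 26 '(': depth becomes 1
  Position 27 ')': depth becomes 0
Maximum depth reached: 3

3


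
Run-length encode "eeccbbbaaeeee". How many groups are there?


Input: eeccbbbaaeeee
Scanning for consecutive runs:
  Group 1: 'e' x 2 (positions 0-1)
  Group 2: 'c' x 2 (positions 2-3)
  Group 3: 'b' x 3 (positions 4-6)
  Group 4: 'a' x 2 (positions 7-8)
  Group 5: 'e' x 4 (positions 9-12)
Total groups: 5

5


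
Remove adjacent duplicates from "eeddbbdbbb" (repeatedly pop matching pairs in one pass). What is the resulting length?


Input: eeddbbdbbb
Stack-based adjacent duplicate removal:
  Read 'e': push. Stack: e
  Read 'e': matches stack top 'e' => pop. Stack: (empty)
  Read 'd': push. Stack: d
  Read 'd': matches stack top 'd' => pop. Stack: (empty)
  Read 'b': push. Stack: b
  Read 'b': matches stack top 'b' => pop. Stack: (empty)
  Read 'd': push. Stack: d
  Read 'b': push. Stack: db
  Read 'b': matches stack top 'b' => pop. Stack: d
  Read 'b': push. Stack: db
Final stack: "db" (length 2)

2


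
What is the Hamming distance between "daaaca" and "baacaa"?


Comparing "daaaca" and "baacaa" position by position:
  Position 0: 'd' vs 'b' => differ
  Position 1: 'a' vs 'a' => same
  Position 2: 'a' vs 'a' => same
  Position 3: 'a' vs 'c' => differ
  Position 4: 'c' vs 'a' => differ
  Position 5: 'a' vs 'a' => same
Total differences (Hamming distance): 3

3


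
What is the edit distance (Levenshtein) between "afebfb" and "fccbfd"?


Computing edit distance: "afebfb" -> "fccbfd"
DP table:
           f    c    c    b    f    d
      0    1    2    3    4    5    6
  a   1    1    2    3    4    5    6
  f   2    1    2    3    4    4    5
  e   3    2    2    3    4    5    5
  b   4    3    3    3    3    4    5
  f   5    4    4    4    4    3    4
  b   6    5    5    5    4    4    4
Edit distance = dp[6][6] = 4

4


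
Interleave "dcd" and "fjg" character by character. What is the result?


Interleaving "dcd" and "fjg":
  Position 0: 'd' from first, 'f' from second => "df"
  Position 1: 'c' from first, 'j' from second => "cj"
  Position 2: 'd' from first, 'g' from second => "dg"
Result: dfcjdg

dfcjdg


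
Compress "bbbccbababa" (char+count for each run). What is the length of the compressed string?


Input: bbbccbababa
Runs:
  'b' x 3 => "b3"
  'c' x 2 => "c2"
  'b' x 1 => "b1"
  'a' x 1 => "a1"
  'b' x 1 => "b1"
  'a' x 1 => "a1"
  'b' x 1 => "b1"
  'a' x 1 => "a1"
Compressed: "b3c2b1a1b1a1b1a1"
Compressed length: 16

16


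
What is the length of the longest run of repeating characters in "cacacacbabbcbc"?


Input: "cacacacbabbcbc"
Scanning for longest run:
  Position 1 ('a'): new char, reset run to 1
  Position 2 ('c'): new char, reset run to 1
  Position 3 ('a'): new char, reset run to 1
  Position 4 ('c'): new char, reset run to 1
  Position 5 ('a'): new char, reset run to 1
  Position 6 ('c'): new char, reset run to 1
  Position 7 ('b'): new char, reset run to 1
  Position 8 ('a'): new char, reset run to 1
  Position 9 ('b'): new char, reset run to 1
  Position 10 ('b'): continues run of 'b', length=2
  Position 11 ('c'): new char, reset run to 1
  Position 12 ('b'): new char, reset run to 1
  Position 13 ('c'): new char, reset run to 1
Longest run: 'b' with length 2

2


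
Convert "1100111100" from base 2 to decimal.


Input: "1100111100" in base 2
Positional expansion:
  Digit '1' (value 1) x 2^9 = 512
  Digit '1' (value 1) x 2^8 = 256
  Digit '0' (value 0) x 2^7 = 0
  Digit '0' (value 0) x 2^6 = 0
  Digit '1' (value 1) x 2^5 = 32
  Digit '1' (value 1) x 2^4 = 16
  Digit '1' (value 1) x 2^3 = 8
  Digit '1' (value 1) x 2^2 = 4
  Digit '0' (value 0) x 2^1 = 0
  Digit '0' (value 0) x 2^0 = 0
Sum = 828

828


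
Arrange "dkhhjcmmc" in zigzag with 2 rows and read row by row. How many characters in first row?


Zigzag "dkhhjcmmc" into 2 rows:
Placing characters:
  'd' => row 0
  'k' => row 1
  'h' => row 0
  'h' => row 1
  'j' => row 0
  'c' => row 1
  'm' => row 0
  'm' => row 1
  'c' => row 0
Rows:
  Row 0: "dhjmc"
  Row 1: "khcm"
First row length: 5

5


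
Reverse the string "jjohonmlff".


Input: jjohonmlff
Reading characters right to left:
  Position 9: 'f'
  Position 8: 'f'
  Position 7: 'l'
  Position 6: 'm'
  Position 5: 'n'
  Position 4: 'o'
  Position 3: 'h'
  Position 2: 'o'
  Position 1: 'j'
  Position 0: 'j'
Reversed: fflmnohojj

fflmnohojj


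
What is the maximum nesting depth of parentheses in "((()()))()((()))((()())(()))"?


Input: "((()()))()((()))((()())(()))"
Tracking depth:
  Position 0 '(': depth becomes 1
  Position 1 '(': depth becomes 2
  Position 2 '(': depth becomes 3
  Position 3 ')': depth becomes 2
  Position 4 '(': depth becomes 3
  Position 5 ')': depth becomes 2
  Position 6 ')': depth becomes 1
  Position 7 ')': depth becomes 0
  Position 8 '(': depth becomes 1
  Position 9 ')': depth becomes 0
  Position 10 '(': depth becomes 1
  Position 11 '(': depth becomes 2
  Position 12 '(': depth becomes 3
  Position 13 ')': depth becomes 2
  Position 14 ')': depth becomes 1
  Position 15 ')': depth becomes 0
  Position 16 '(': depth becomes 1
  Position 17 '(': depth becomes 2
  Position 18 '(': depth becomes 3
  Position 19 ')': depth becomes 2
  Position 20 '(': depth becomes 3
  Position 21 ')': depth becomes 2
  Position 22 ')': depth becomes 1
  Position 23 '(': depth becomes 2
  Position 24 '(': depth becomes 3
  Position 25 ')': depth becomes 2
  Position 26 ')': depth becomes 1
  Position 27 ')': depth becomes 0
Maximum depth reached: 3

3


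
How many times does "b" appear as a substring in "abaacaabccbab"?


Searching for "b" in "abaacaabccbab"
Scanning each position:
  Position 0: "a" => no
  Position 1: "b" => MATCH
  Position 2: "a" => no
  Position 3: "a" => no
  Position 4: "c" => no
  Position 5: "a" => no
  Position 6: "a" => no
  Position 7: "b" => MATCH
  Position 8: "c" => no
  Position 9: "c" => no
  Position 10: "b" => MATCH
  Position 11: "a" => no
  Position 12: "b" => MATCH
Total occurrences: 4

4


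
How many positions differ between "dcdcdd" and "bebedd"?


Comparing "dcdcdd" and "bebedd" position by position:
  Position 0: 'd' vs 'b' => DIFFER
  Position 1: 'c' vs 'e' => DIFFER
  Position 2: 'd' vs 'b' => DIFFER
  Position 3: 'c' vs 'e' => DIFFER
  Position 4: 'd' vs 'd' => same
  Position 5: 'd' vs 'd' => same
Positions that differ: 4

4


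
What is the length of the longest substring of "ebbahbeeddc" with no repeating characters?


Input: "ebbahbeeddc"
Sliding window (track last position of each char):
  Position 0 ('e'): window [0,0] length 1 -- new best
  Position 1 ('b'): window [0,1] length 2 -- new best
  Position 2 ('b'): repeat (last at 1), move window start to 2
  Position 2 ('b'): window [2,2] length 1
  Position 3 ('a'): window [2,3] length 2
  Position 4 ('h'): window [2,4] length 3 -- new best
  Position 5 ('b'): repeat (last at 2), move window start to 3
  Position 5 ('b'): window [3,5] length 3
  Position 6 ('e'): window [3,6] length 4 -- new best
  Position 7 ('e'): repeat (last at 6), move window start to 7
  Position 7 ('e'): window [7,7] length 1
  Position 8 ('d'): window [7,8] length 2
  Position 9 ('d'): repeat (last at 8), move window start to 9
  Position 9 ('d'): window [9,9] length 1
  Position 10 ('c'): window [9,10] length 2
Longest substring with no repeats: "ahbe" with length 4

4


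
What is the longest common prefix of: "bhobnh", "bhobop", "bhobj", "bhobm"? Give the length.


Words: bhobnh, bhobop, bhobj, bhobm
  Position 0: all 'b' => match
  Position 1: all 'h' => match
  Position 2: all 'o' => match
  Position 3: all 'b' => match
  Position 4: ('n', 'o', 'j', 'm') => mismatch, stop
LCP = "bhob" (length 4)

4


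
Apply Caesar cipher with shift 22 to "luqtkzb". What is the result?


Caesar cipher: shift "luqtkzb" by 22
  'l' (pos 11) + 22 = pos 7 = 'h'
  'u' (pos 20) + 22 = pos 16 = 'q'
  'q' (pos 16) + 22 = pos 12 = 'm'
  't' (pos 19) + 22 = pos 15 = 'p'
  'k' (pos 10) + 22 = pos 6 = 'g'
  'z' (pos 25) + 22 = pos 21 = 'v'
  'b' (pos 1) + 22 = pos 23 = 'x'
Result: hqmpgvx

hqmpgvx


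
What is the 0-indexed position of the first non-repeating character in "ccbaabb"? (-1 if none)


Input: ccbaabb
Character frequencies:
  'a': 2
  'b': 3
  'c': 2
Scanning left to right for freq == 1:
  Position 0 ('c'): freq=2, skip
  Position 1 ('c'): freq=2, skip
  Position 2 ('b'): freq=3, skip
  Position 3 ('a'): freq=2, skip
  Position 4 ('a'): freq=2, skip
  Position 5 ('b'): freq=3, skip
  Position 6 ('b'): freq=3, skip
  No unique character found => answer = -1

-1


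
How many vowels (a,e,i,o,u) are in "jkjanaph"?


Input: jkjanaph
Checking each character:
  'j' at position 0: consonant
  'k' at position 1: consonant
  'j' at position 2: consonant
  'a' at position 3: vowel (running total: 1)
  'n' at position 4: consonant
  'a' at position 5: vowel (running total: 2)
  'p' at position 6: consonant
  'h' at position 7: consonant
Total vowels: 2

2


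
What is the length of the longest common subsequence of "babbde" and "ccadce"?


LCS of "babbde" and "ccadce"
DP table:
           c    c    a    d    c    e
      0    0    0    0    0    0    0
  b   0    0    0    0    0    0    0
  a   0    0    0    1    1    1    1
  b   0    0    0    1    1    1    1
  b   0    0    0    1    1    1    1
  d   0    0    0    1    2    2    2
  e   0    0    0    1    2    2    3
LCS length = dp[6][6] = 3

3


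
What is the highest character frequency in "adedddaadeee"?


Input: adedddaadeee
Character counts:
  'a': 3
  'd': 5
  'e': 4
Maximum frequency: 5

5


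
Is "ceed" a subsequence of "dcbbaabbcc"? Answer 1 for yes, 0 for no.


Check if "ceed" is a subsequence of "dcbbaabbcc"
Greedy scan:
  Position 0 ('d'): no match needed
  Position 1 ('c'): matches sub[0] = 'c'
  Position 2 ('b'): no match needed
  Position 3 ('b'): no match needed
  Position 4 ('a'): no match needed
  Position 5 ('a'): no match needed
  Position 6 ('b'): no match needed
  Position 7 ('b'): no match needed
  Position 8 ('c'): no match needed
  Position 9 ('c'): no match needed
Only matched 1/4 characters => not a subsequence

0


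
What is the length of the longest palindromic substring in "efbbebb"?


Input: "efbbebb"
Checking substrings for palindromes:
  [2:7] "bbebb" (len 5) => palindrome
  [3:6] "beb" (len 3) => palindrome
  [2:4] "bb" (len 2) => palindrome
  [5:7] "bb" (len 2) => palindrome
Longest palindromic substring: "bbebb" with length 5

5


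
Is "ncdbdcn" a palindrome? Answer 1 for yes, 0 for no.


Input: ncdbdcn
Reversed: ncdbdcn
  Compare pos 0 ('n') with pos 6 ('n'): match
  Compare pos 1 ('c') with pos 5 ('c'): match
  Compare pos 2 ('d') with pos 4 ('d'): match
Result: palindrome

1


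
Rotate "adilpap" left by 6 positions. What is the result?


Input: "adilpap", rotate left by 6
First 6 characters: "adilpa"
Remaining characters: "p"
Concatenate remaining + first: "p" + "adilpa" = "padilpa"

padilpa


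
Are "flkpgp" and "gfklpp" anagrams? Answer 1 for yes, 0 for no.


Strings: "flkpgp", "gfklpp"
Sorted first:  fgklpp
Sorted second: fgklpp
Sorted forms match => anagrams

1


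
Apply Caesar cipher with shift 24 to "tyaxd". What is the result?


Caesar cipher: shift "tyaxd" by 24
  't' (pos 19) + 24 = pos 17 = 'r'
  'y' (pos 24) + 24 = pos 22 = 'w'
  'a' (pos 0) + 24 = pos 24 = 'y'
  'x' (pos 23) + 24 = pos 21 = 'v'
  'd' (pos 3) + 24 = pos 1 = 'b'
Result: rwyvb

rwyvb


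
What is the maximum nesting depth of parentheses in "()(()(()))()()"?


Input: "()(()(()))()()"
Tracking depth:
  Position 0 '(': depth becomes 1
  Position 1 ')': depth becomes 0
  Position 2 '(': depth becomes 1
  Position 3 '(': depth becomes 2
  Position 4 ')': depth becomes 1
  Position 5 '(': depth becomes 2
  Position 6 '(': depth becomes 3
  Position 7 ')': depth becomes 2
  Position 8 ')': depth becomes 1
  Position 9 ')': depth becomes 0
  Position 10 '(': depth becomes 1
  Position 11 ')': depth becomes 0
  Position 12 '(': depth becomes 1
  Position 13 ')': depth becomes 0
Maximum depth reached: 3

3


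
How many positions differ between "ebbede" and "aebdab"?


Comparing "ebbede" and "aebdab" position by position:
  Position 0: 'e' vs 'a' => DIFFER
  Position 1: 'b' vs 'e' => DIFFER
  Position 2: 'b' vs 'b' => same
  Position 3: 'e' vs 'd' => DIFFER
  Position 4: 'd' vs 'a' => DIFFER
  Position 5: 'e' vs 'b' => DIFFER
Positions that differ: 5

5


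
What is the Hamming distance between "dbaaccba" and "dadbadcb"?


Comparing "dbaaccba" and "dadbadcb" position by position:
  Position 0: 'd' vs 'd' => same
  Position 1: 'b' vs 'a' => differ
  Position 2: 'a' vs 'd' => differ
  Position 3: 'a' vs 'b' => differ
  Position 4: 'c' vs 'a' => differ
  Position 5: 'c' vs 'd' => differ
  Position 6: 'b' vs 'c' => differ
  Position 7: 'a' vs 'b' => differ
Total differences (Hamming distance): 7

7


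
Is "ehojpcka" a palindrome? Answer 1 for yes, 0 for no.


Input: ehojpcka
Reversed: akcpjohe
  Compare pos 0 ('e') with pos 7 ('a'): MISMATCH
  Compare pos 1 ('h') with pos 6 ('k'): MISMATCH
  Compare pos 2 ('o') with pos 5 ('c'): MISMATCH
  Compare pos 3 ('j') with pos 4 ('p'): MISMATCH
Result: not a palindrome

0


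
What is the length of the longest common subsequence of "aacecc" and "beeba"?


LCS of "aacecc" and "beeba"
DP table:
           b    e    e    b    a
      0    0    0    0    0    0
  a   0    0    0    0    0    1
  a   0    0    0    0    0    1
  c   0    0    0    0    0    1
  e   0    0    1    1    1    1
  c   0    0    1    1    1    1
  c   0    0    1    1    1    1
LCS length = dp[6][5] = 1

1


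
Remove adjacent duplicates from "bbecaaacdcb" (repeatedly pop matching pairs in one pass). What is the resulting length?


Input: bbecaaacdcb
Stack-based adjacent duplicate removal:
  Read 'b': push. Stack: b
  Read 'b': matches stack top 'b' => pop. Stack: (empty)
  Read 'e': push. Stack: e
  Read 'c': push. Stack: ec
  Read 'a': push. Stack: eca
  Read 'a': matches stack top 'a' => pop. Stack: ec
  Read 'a': push. Stack: eca
  Read 'c': push. Stack: ecac
  Read 'd': push. Stack: ecacd
  Read 'c': push. Stack: ecacdc
  Read 'b': push. Stack: ecacdcb
Final stack: "ecacdcb" (length 7)

7


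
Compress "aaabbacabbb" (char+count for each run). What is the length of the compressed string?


Input: aaabbacabbb
Runs:
  'a' x 3 => "a3"
  'b' x 2 => "b2"
  'a' x 1 => "a1"
  'c' x 1 => "c1"
  'a' x 1 => "a1"
  'b' x 3 => "b3"
Compressed: "a3b2a1c1a1b3"
Compressed length: 12

12


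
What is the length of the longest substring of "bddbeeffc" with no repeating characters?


Input: "bddbeeffc"
Sliding window (track last position of each char):
  Position 0 ('b'): window [0,0] length 1 -- new best
  Position 1 ('d'): window [0,1] length 2 -- new best
  Position 2 ('d'): repeat (last at 1), move window start to 2
  Position 2 ('d'): window [2,2] length 1
  Position 3 ('b'): window [2,3] length 2
  Position 4 ('e'): window [2,4] length 3 -- new best
  Position 5 ('e'): repeat (last at 4), move window start to 5
  Position 5 ('e'): window [5,5] length 1
  Position 6 ('f'): window [5,6] length 2
  Position 7 ('f'): repeat (last at 6), move window start to 7
  Position 7 ('f'): window [7,7] length 1
  Position 8 ('c'): window [7,8] length 2
Longest substring with no repeats: "dbe" with length 3

3


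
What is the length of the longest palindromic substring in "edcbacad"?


Input: "edcbacad"
Checking substrings for palindromes:
  [4:7] "aca" (len 3) => palindrome
Longest palindromic substring: "aca" with length 3

3


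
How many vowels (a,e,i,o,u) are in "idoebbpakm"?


Input: idoebbpakm
Checking each character:
  'i' at position 0: vowel (running total: 1)
  'd' at position 1: consonant
  'o' at position 2: vowel (running total: 2)
  'e' at position 3: vowel (running total: 3)
  'b' at position 4: consonant
  'b' at position 5: consonant
  'p' at position 6: consonant
  'a' at position 7: vowel (running total: 4)
  'k' at position 8: consonant
  'm' at position 9: consonant
Total vowels: 4

4


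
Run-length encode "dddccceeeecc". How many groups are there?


Input: dddccceeeecc
Scanning for consecutive runs:
  Group 1: 'd' x 3 (positions 0-2)
  Group 2: 'c' x 3 (positions 3-5)
  Group 3: 'e' x 4 (positions 6-9)
  Group 4: 'c' x 2 (positions 10-11)
Total groups: 4

4


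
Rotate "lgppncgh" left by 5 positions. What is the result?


Input: "lgppncgh", rotate left by 5
First 5 characters: "lgppn"
Remaining characters: "cgh"
Concatenate remaining + first: "cgh" + "lgppn" = "cghlgppn"

cghlgppn


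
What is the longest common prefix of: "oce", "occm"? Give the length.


Words: oce, occm
  Position 0: all 'o' => match
  Position 1: all 'c' => match
  Position 2: ('e', 'c') => mismatch, stop
LCP = "oc" (length 2)

2


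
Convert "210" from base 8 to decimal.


Input: "210" in base 8
Positional expansion:
  Digit '2' (value 2) x 8^2 = 128
  Digit '1' (value 1) x 8^1 = 8
  Digit '0' (value 0) x 8^0 = 0
Sum = 136

136


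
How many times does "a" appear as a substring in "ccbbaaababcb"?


Searching for "a" in "ccbbaaababcb"
Scanning each position:
  Position 0: "c" => no
  Position 1: "c" => no
  Position 2: "b" => no
  Position 3: "b" => no
  Position 4: "a" => MATCH
  Position 5: "a" => MATCH
  Position 6: "a" => MATCH
  Position 7: "b" => no
  Position 8: "a" => MATCH
  Position 9: "b" => no
  Position 10: "c" => no
  Position 11: "b" => no
Total occurrences: 4

4


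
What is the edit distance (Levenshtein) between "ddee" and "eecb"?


Computing edit distance: "ddee" -> "eecb"
DP table:
           e    e    c    b
      0    1    2    3    4
  d   1    1    2    3    4
  d   2    2    2    3    4
  e   3    2    2    3    4
  e   4    3    2    3    4
Edit distance = dp[4][4] = 4

4


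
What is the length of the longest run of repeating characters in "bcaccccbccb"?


Input: "bcaccccbccb"
Scanning for longest run:
  Position 1 ('c'): new char, reset run to 1
  Position 2 ('a'): new char, reset run to 1
  Position 3 ('c'): new char, reset run to 1
  Position 4 ('c'): continues run of 'c', length=2
  Position 5 ('c'): continues run of 'c', length=3
  Position 6 ('c'): continues run of 'c', length=4
  Position 7 ('b'): new char, reset run to 1
  Position 8 ('c'): new char, reset run to 1
  Position 9 ('c'): continues run of 'c', length=2
  Position 10 ('b'): new char, reset run to 1
Longest run: 'c' with length 4

4


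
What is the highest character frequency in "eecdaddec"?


Input: eecdaddec
Character counts:
  'a': 1
  'c': 2
  'd': 3
  'e': 3
Maximum frequency: 3

3


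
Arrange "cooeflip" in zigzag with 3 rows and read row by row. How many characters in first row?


Zigzag "cooeflip" into 3 rows:
Placing characters:
  'c' => row 0
  'o' => row 1
  'o' => row 2
  'e' => row 1
  'f' => row 0
  'l' => row 1
  'i' => row 2
  'p' => row 1
Rows:
  Row 0: "cf"
  Row 1: "oelp"
  Row 2: "oi"
First row length: 2

2


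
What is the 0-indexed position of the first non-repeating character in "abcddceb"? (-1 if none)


Input: abcddceb
Character frequencies:
  'a': 1
  'b': 2
  'c': 2
  'd': 2
  'e': 1
Scanning left to right for freq == 1:
  Position 0 ('a'): unique! => answer = 0

0


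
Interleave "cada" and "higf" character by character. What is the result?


Interleaving "cada" and "higf":
  Position 0: 'c' from first, 'h' from second => "ch"
  Position 1: 'a' from first, 'i' from second => "ai"
  Position 2: 'd' from first, 'g' from second => "dg"
  Position 3: 'a' from first, 'f' from second => "af"
Result: chaidgaf

chaidgaf


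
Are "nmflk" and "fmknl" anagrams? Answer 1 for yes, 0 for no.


Strings: "nmflk", "fmknl"
Sorted first:  fklmn
Sorted second: fklmn
Sorted forms match => anagrams

1


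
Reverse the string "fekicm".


Input: fekicm
Reading characters right to left:
  Position 5: 'm'
  Position 4: 'c'
  Position 3: 'i'
  Position 2: 'k'
  Position 1: 'e'
  Position 0: 'f'
Reversed: mcikef

mcikef


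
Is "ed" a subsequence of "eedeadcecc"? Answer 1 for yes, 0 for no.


Check if "ed" is a subsequence of "eedeadcecc"
Greedy scan:
  Position 0 ('e'): matches sub[0] = 'e'
  Position 1 ('e'): no match needed
  Position 2 ('d'): matches sub[1] = 'd'
  Position 3 ('e'): no match needed
  Position 4 ('a'): no match needed
  Position 5 ('d'): no match needed
  Position 6 ('c'): no match needed
  Position 7 ('e'): no match needed
  Position 8 ('c'): no match needed
  Position 9 ('c'): no match needed
All 2 characters matched => is a subsequence

1


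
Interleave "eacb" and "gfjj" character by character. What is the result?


Interleaving "eacb" and "gfjj":
  Position 0: 'e' from first, 'g' from second => "eg"
  Position 1: 'a' from first, 'f' from second => "af"
  Position 2: 'c' from first, 'j' from second => "cj"
  Position 3: 'b' from first, 'j' from second => "bj"
Result: egafcjbj

egafcjbj


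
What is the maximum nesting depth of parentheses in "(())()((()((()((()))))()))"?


Input: "(())()((()((()((()))))()))"
Tracking depth:
  Position 0 '(': depth becomes 1
  Position 1 '(': depth becomes 2
  Position 2 ')': depth becomes 1
  Position 3 ')': depth becomes 0
  Position 4 '(': depth becomes 1
  Position 5 ')': depth becomes 0
  Position 6 '(': depth becomes 1
  Position 7 '(': depth becomes 2
  Position 8 '(': depth becomes 3
  Position 9 ')': depth becomes 2
  Position 10 '(': depth becomes 3
  Position 11 '(': depth becomes 4
  Position 12 '(': depth becomes 5
  Position 13 ')': depth becomes 4
  Position 14 '(': depth becomes 5
  Position 15 '(': depth becomes 6
  Position 16 '(': depth becomes 7
  Position 17 ')': depth becomes 6
  Position 18 ')': depth becomes 5
  Position 19 ')': depth becomes 4
  Position 20 ')': depth becomes 3
  Position 21 ')': depth becomes 2
  Position 22 '(': depth becomes 3
  Position 23 ')': depth becomes 2
  Position 24 ')': depth becomes 1
  Position 25 ')': depth becomes 0
Maximum depth reached: 7

7


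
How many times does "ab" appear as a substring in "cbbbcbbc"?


Searching for "ab" in "cbbbcbbc"
Scanning each position:
  Position 0: "cb" => no
  Position 1: "bb" => no
  Position 2: "bb" => no
  Position 3: "bc" => no
  Position 4: "cb" => no
  Position 5: "bb" => no
  Position 6: "bc" => no
Total occurrences: 0

0


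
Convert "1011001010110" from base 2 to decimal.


Input: "1011001010110" in base 2
Positional expansion:
  Digit '1' (value 1) x 2^12 = 4096
  Digit '0' (value 0) x 2^11 = 0
  Digit '1' (value 1) x 2^10 = 1024
  Digit '1' (value 1) x 2^9 = 512
  Digit '0' (value 0) x 2^8 = 0
  Digit '0' (value 0) x 2^7 = 0
  Digit '1' (value 1) x 2^6 = 64
  Digit '0' (value 0) x 2^5 = 0
  Digit '1' (value 1) x 2^4 = 16
  Digit '0' (value 0) x 2^3 = 0
  Digit '1' (value 1) x 2^2 = 4
  Digit '1' (value 1) x 2^1 = 2
  Digit '0' (value 0) x 2^0 = 0
Sum = 5718

5718


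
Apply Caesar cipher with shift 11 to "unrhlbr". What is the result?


Caesar cipher: shift "unrhlbr" by 11
  'u' (pos 20) + 11 = pos 5 = 'f'
  'n' (pos 13) + 11 = pos 24 = 'y'
  'r' (pos 17) + 11 = pos 2 = 'c'
  'h' (pos 7) + 11 = pos 18 = 's'
  'l' (pos 11) + 11 = pos 22 = 'w'
  'b' (pos 1) + 11 = pos 12 = 'm'
  'r' (pos 17) + 11 = pos 2 = 'c'
Result: fycswmc

fycswmc


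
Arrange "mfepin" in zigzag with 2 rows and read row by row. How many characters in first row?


Zigzag "mfepin" into 2 rows:
Placing characters:
  'm' => row 0
  'f' => row 1
  'e' => row 0
  'p' => row 1
  'i' => row 0
  'n' => row 1
Rows:
  Row 0: "mei"
  Row 1: "fpn"
First row length: 3

3
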